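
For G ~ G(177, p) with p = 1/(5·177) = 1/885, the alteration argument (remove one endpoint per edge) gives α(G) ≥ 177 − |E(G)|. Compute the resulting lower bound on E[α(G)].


E[|E(G)|] = C(177, 2)·p = 15576 · (1/885) = 88/5.
E[α(G)] ≥ n − E[|E(G)|] = 177 − 88/5 = 797/5.
Numerically: ≈ 159.4000.
(This is only a lower bound; the true E[α(G)] may be larger.)

E[α(G)] ≥ 797/5 ≈ 159.4000.


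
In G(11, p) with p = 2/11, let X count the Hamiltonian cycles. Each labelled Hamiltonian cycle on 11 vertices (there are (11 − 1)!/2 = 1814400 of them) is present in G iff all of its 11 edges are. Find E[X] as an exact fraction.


K_11 has (11 − 1)!/2 = 1814400 labelled Hamiltonian cycles.
For each such Hamiltonian cycle H, let X_H = 1 if all 11 edges of H are present in G. Then P[X_H = 1] = p^{11} = (2/11)^{11} = 2048/285311670611.
By linearity of expectation: E[X] = Σ_H E[X_H] = 1814400 · p^{11} = 1814400 · 2048/285311670611 = 3715891200/285311670611.
Numerically: E[X] ≈ 0.01302.

E[X] = 1814400 · (2/11)^{11} = 3715891200/285311670611 ≈ 0.01302.


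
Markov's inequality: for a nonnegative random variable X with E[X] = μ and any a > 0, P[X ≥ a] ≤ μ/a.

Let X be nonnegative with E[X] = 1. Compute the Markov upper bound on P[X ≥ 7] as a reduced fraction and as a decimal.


μ = E[X] = 1, a = 7.
Markov: P[X ≥ 7] ≤ μ/a = (1)/7 = 1/7.
Numerically: ≈ 0.1429.
(Since a = 7 > μ = 1.0000, the bound 1/7 is < 1 and informative.)

P[X ≥ 7] ≤ 1/7 ≈ 0.1429.


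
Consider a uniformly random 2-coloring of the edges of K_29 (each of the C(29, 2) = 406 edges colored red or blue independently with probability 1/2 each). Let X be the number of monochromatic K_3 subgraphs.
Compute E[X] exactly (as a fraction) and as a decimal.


Let X = Σ_S X_S over the C(29, 3) = 3654 subsets S of size 3, where X_S = 1 if the K_3 on S is monochromatic.
For a fixed S, the K_3 on S has C(3, 2) = 3 edges. P[all 3 edges red] = (1/2)^3, and likewise for blue, so P[monochromatic] = 2·(1/2)^3 = 2^{1 − 3} = 1/4.
By linearity of expectation: E[X] = C(29, 3) · 2^{1 − 3} = 3654 · 1/4 = 1827/2.
Numerically: E[X] ≈ 913.50000.

E[X] = C(29,3)·2^(1−C(3,2)) = 1827/2 ≈ 913.50000.


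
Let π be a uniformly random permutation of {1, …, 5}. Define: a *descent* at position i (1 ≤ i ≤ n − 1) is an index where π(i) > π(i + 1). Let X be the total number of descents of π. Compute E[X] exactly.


Write X = Σ X_I over i = 1, …, 4, with X_I the indicator of one descent.
There are 4 indicators.
For each fixed i, the pair (π(i), π(i+1)) is a uniformly random ordered pair of distinct values from {1, …, 5}; by symmetry P[π(i) > π(i+1)] = 1/2.
By linearity: E[X] = 4 · (1/2) = (5 − 1) · (1/2) = 2 ≈ 2.0000.

E[X] = 2 = 2.0000.


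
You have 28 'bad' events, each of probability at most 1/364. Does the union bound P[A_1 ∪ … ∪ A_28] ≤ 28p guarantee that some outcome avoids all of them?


Union bound: P[∪_{i=1}^{28} A_i] ≤ Σ_i P[A_i] ≤ 28·p = 28·(1/364) = 1/13.
Numerically: 1/13 ≈ 0.07692.
Is 1/13 < 1? YES.
Since P[∪ A_i] ≤ 1/13 < 1, the complement has P[∩ A_i^c] ≥ 1 − 1/13 = 12/13 > 0, so some outcome avoids every A_i.

28·p = 1/13 ≈ 0.07692; existence CERTIFIED by the union bound.


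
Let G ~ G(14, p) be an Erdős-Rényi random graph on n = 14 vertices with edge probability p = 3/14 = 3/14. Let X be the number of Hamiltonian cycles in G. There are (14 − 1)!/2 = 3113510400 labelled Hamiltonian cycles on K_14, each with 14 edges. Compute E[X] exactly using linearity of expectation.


K_14 has (14 − 1)!/2 = 3113510400 labelled Hamiltonian cycles.
For each such Hamiltonian cycle H, let X_H = 1 if all 14 edges of H are present in G. Then P[X_H = 1] = p^{14} = (3/14)^{14} = 4782969/11112006825558016.
Summing the indicators: E[X] = Σ_H E[X_H] = 3113510400 · p^{14} = 3113510400 · 4782969/11112006825558016 = 4155084744525/3100448333024.
Numerically: E[X] ≈ 1.34.

E[X] = 3113510400 · (3/14)^{14} = 4155084744525/3100448333024 ≈ 1.34.


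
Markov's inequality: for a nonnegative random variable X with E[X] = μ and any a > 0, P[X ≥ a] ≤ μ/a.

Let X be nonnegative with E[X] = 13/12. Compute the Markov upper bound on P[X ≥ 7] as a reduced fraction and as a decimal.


μ = E[X] = 13/12, a = 7.
Markov: P[X ≥ 7] ≤ μ/a = (13/12)/7 = 13/84.
Numerically: ≈ 0.155.
(Since a = 7 > μ = 1.083, the bound 13/84 is < 1 and informative.)

P[X ≥ 7] ≤ 13/84 ≈ 0.155.


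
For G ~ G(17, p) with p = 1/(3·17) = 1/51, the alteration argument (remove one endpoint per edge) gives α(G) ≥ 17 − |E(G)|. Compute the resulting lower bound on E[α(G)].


E[|E(G)|] = C(17, 2)·p = 136 · (1/51) = 8/3.
E[α(G)] ≥ n − E[|E(G)|] = 17 − 8/3 = 43/3.
Numerically: ≈ 14.333333.
(This is only a lower bound; the true E[α(G)] may be larger.)

E[α(G)] ≥ 43/3 ≈ 14.333333.


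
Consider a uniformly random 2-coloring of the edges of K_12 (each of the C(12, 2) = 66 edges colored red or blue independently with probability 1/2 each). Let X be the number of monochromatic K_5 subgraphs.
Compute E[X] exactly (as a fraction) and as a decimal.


Let X = Σ_S X_S over the C(12, 5) = 792 subsets S of size 5, where X_S = 1 if the K_5 on S is monochromatic.
For a fixed S, the K_5 on S has C(5, 2) = 10 edges. P[all 10 edges red] = (1/2)^10, and likewise for blue, so P[monochromatic] = 2·(1/2)^10 = 2^{1 − 10} = 1/512.
By linearity: E[X] = C(12, 5) · 2^{1 − 10} = 792 · 1/512 = 99/64.
Numerically: E[X] ≈ 1.547.

E[X] = C(12,5)·2^(1−C(5,2)) = 99/64 ≈ 1.547.


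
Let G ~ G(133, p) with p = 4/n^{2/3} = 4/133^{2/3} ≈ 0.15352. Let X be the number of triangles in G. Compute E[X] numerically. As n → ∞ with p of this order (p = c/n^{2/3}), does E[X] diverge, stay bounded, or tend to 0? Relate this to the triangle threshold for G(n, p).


Number of potential triangles: C(133, 3) = 383306.
Each occurs with probability p³ ≈ (0.15352)³ ≈ 3.6180677e-03.
By linearity: E[X] = C(133, 3)·p³ ≈ 383306 · 3.6180677e-03 ≈ 1386.82707.
Since α = 2/3 < 1, p = c/n^{2/3} ≫ 1/n is above the triangle threshold p ~ 1/n. Asymptotically E[X] ~ (c³/6)·n^{3(1−α)} = (4³/6)·n^{1} → ∞; triangles are abundant w.h.p.

E[X] ≈ 1386.82707; in regime p = Θ(1/n^{2/3}) E[X] diverges (above the triangle threshold p ~ 1/n).


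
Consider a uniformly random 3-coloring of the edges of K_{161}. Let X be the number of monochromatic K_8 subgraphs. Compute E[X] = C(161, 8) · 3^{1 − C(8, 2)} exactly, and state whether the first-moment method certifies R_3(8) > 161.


E[X] = C(161, 8) · 3^{1 − 28} = 9383313279340 · 3^{−27} = 9383313279340/7625597484987.
As a reduced fraction: E[X] = 9383313279340/7625597484987 ≈ 1.2305020.
Is E[X] < 1? NO.
Since E[X] ≥ 1, the first-moment bound is inconclusive at n = 161; it does NOT by itself certify R_3(8) > 161.

E[X] = 9383313279340/7625597484987 ≈ 1.2305020; E[X] ≥ 1; first-moment method inconclusive here.


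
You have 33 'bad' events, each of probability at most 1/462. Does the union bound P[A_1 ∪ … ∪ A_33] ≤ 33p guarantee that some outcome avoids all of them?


Union bound: P[∪_{i=1}^{33} A_i] ≤ Σ_i P[A_i] ≤ 33·p = 33·(1/462) = 1/14.
Numerically: 1/14 ≈ 0.071429.
Is 1/14 < 1? YES.
Since P[∪ A_i] ≤ 1/14 < 1, the complement has P[∩ A_i^c] ≥ 1 − 1/14 = 13/14 > 0, so some outcome avoids every A_i.

33·p = 1/14 ≈ 0.071429; existence CERTIFIED by the union bound.


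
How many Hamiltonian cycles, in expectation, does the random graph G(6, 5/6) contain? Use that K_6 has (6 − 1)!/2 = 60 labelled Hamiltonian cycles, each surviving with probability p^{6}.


K_6 has (6 − 1)!/2 = 60 labelled Hamiltonian cycles.
For each such Hamiltonian cycle H, let X_H = 1 if all 6 edges of H are present in G. Then P[X_H = 1] = p^{6} = (5/6)^{6} = 15625/46656.
Summing the indicators: E[X] = Σ_H E[X_H] = 60 · p^{6} = 60 · 15625/46656 = 78125/3888.
Numerically: E[X] ≈ 20.0939.

E[X] = 60 · (5/6)^{6} = 78125/3888 ≈ 20.0939.


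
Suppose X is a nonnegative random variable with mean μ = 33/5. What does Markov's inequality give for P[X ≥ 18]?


μ = E[X] = 33/5, a = 18.
Markov: P[X ≥ 18] ≤ μ/a = (33/5)/18 = 11/30.
Numerically: ≈ 0.367.
(Since a = 18 > μ = 6.600, the bound 11/30 is < 1 and informative.)

P[X ≥ 18] ≤ 11/30 ≈ 0.367.


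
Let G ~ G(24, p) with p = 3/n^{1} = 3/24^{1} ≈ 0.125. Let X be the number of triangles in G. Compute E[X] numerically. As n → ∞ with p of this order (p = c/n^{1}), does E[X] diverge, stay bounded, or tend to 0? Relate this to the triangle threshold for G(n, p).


Number of potential triangles: C(24, 3) = 2024.
Each occurs with probability p³ ≈ (0.125)³ ≈ 1.9531250e-03.
By linearity: E[X] = C(24, 3)·p³ ≈ 2024 · 1.9531250e-03 ≈ 3.95312.
Here α = 1, so p = 3/n is exactly at the triangle threshold p ~ 1/n. Asymptotically E[X] → c³/6 = 3³/6 = 9/2 ≈ 4.50000, a bounded constant. In this regime the triangle count is asymptotically Poisson(c³/6).

E[X] ≈ 3.95312; in regime p = Θ(1/n^{1}) E[X] stays bounded (at the triangle threshold p ~ 1/n).


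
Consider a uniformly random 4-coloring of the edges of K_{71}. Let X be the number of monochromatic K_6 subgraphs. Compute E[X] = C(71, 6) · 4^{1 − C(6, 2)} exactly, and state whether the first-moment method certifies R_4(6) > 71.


E[X] = C(71, 6) · 4^{1 − 15} = 143218999 · 4^{−14} = 143218999/268435456.
As a reduced fraction: E[X] = 143218999/268435456 ≈ 0.53353.
Is E[X] < 1? YES.
Since E[X] < 1, there exists a 4-coloring of K_{71} with no monochromatic K_6; hence R_4(6) > 71.

E[X] = 143218999/268435456 ≈ 0.53353; E[X] < 1, so R_4(6) > 71.


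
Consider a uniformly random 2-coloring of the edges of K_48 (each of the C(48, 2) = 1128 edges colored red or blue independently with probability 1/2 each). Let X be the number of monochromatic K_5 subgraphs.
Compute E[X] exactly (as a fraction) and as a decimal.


Let X = Σ_S X_S over the C(48, 5) = 1712304 subsets S of size 5, where X_S = 1 if the K_5 on S is monochromatic.
For a fixed S, the K_5 on S has C(5, 2) = 10 edges. P[all 10 edges red] = (1/2)^10, and likewise for blue, so P[monochromatic] = 2·(1/2)^10 = 2^{1 − 10} = 1/512.
Summing: E[X] = C(48, 5) · 2^{1 − 10} = 1712304 · 1/512 = 107019/32.
Numerically: E[X] ≈ 3344.34375.

E[X] = C(48,5)·2^(1−C(5,2)) = 107019/32 ≈ 3344.34375.


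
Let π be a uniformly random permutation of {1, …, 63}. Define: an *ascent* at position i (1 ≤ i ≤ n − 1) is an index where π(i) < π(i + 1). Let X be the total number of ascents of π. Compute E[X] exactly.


Write X = Σ X_I over i = 1, …, 62, with X_I the indicator of one ascent.
There are 62 indicators.
For each fixed i, the pair (π(i), π(i+1)) is a uniformly random ordered pair of distinct values from {1, …, 63}; by symmetry P[π(i) < π(i+1)] = 1/2.
By linearity: E[X] = 62 · (1/2) = (63 − 1) · (1/2) = 31 ≈ 31.000.

E[X] = 31 = 31.000.


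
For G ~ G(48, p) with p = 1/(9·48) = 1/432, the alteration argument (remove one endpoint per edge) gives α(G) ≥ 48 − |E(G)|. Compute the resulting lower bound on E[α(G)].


E[|E(G)|] = C(48, 2)·p = 1128 · (1/432) = 47/18.
E[α(G)] ≥ n − E[|E(G)|] = 48 − 47/18 = 817/18.
Numerically: ≈ 45.38889.
(This is only a lower bound; the true E[α(G)] may be larger.)

E[α(G)] ≥ 817/18 ≈ 45.38889.


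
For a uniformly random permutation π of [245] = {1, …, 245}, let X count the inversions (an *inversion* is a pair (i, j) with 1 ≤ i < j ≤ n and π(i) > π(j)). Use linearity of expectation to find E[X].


Write X = Σ X_I over the C(245, 2) = 29890 pairs i < j, with X_I the indicator of one inversion.
There are 29890 indicators.
For each fixed pair i < j, the values π(i) and π(j) are two distinct elements of {1, …, 245} in uniformly random order; by symmetry P[π(i) > π(j)] = 1/2.
By linearity: E[X] = 29890 · (1/2) = C(245, 2) · (1/2) = 29890/2 = 14945 ≈ 14945.0000.

E[X] = 14945 = 14945.0000.


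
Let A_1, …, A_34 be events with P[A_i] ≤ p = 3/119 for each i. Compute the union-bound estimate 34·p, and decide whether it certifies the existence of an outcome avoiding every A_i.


Union bound: P[∪_{i=1}^{34} A_i] ≤ Σ_i P[A_i] ≤ 34·p = 34·(3/119) = 6/7.
Numerically: 6/7 ≈ 0.857.
Is 6/7 < 1? YES.
Since P[∪ A_i] ≤ 6/7 < 1, the complement has P[∩ A_i^c] ≥ 1 − 6/7 = 1/7 > 0, so some outcome avoids every A_i.

34·p = 6/7 ≈ 0.857; existence CERTIFIED by the union bound.


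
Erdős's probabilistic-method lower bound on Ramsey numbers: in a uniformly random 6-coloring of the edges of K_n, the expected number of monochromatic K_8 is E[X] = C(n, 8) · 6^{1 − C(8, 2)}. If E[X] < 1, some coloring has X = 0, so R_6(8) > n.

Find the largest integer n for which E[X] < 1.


We need C(n, 8) · 6^{1 − 28} < 1, i.e. C(n, 8) < 6^{28 − 1} = 1023490369077469249536.
Check values of n near the boundary:
  n = 1592: C(1592, 8) = 1005480414540892933435; 1005480414540892933435 < 1023490369077469249536? YES
  n = 1593: C(1593, 8) = 1010555394551193970323; 1010555394551193970323 < 1023490369077469249536? YES
  n = 1594: C(1594, 8) = 1015652773590544255167; 1015652773590544255167 < 1023490369077469249536? YES
  n = 1595: C(1595, 8) = 1020772636343363633895; 1020772636343363633895 < 1023490369077469249536? YES
  n = 1596: C(1596, 8) = 1025915067760710553965; 1025915067760710553965 < 1023490369077469249536? NO
  n = 1597: C(1597, 8) = 1031080153060953275445; 1031080153060953275445 < 1023490369077469249536? NO
The largest n with C(n, 8) < 1023490369077469249536 is n = 1595 (where E[X] = 113419181815929292655/113721152119718805504 ≈ 0.9973446). Hence R_6(8) > 1595, i.e. R_6(8) ≥ 1596.

Largest n = 1595; hence R_6(8) > 1595.


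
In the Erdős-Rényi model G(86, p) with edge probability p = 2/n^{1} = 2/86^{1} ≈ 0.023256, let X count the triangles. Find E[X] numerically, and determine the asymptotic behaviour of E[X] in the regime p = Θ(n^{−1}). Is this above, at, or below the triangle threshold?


Number of potential triangles: C(86, 3) = 102340.
Each occurs with probability p³ ≈ (0.023256)³ ≈ 1.2577509e-05.
By linearity: E[X] = C(86, 3)·p³ ≈ 102340 · 1.2577509e-05 ≈ 1.28718.
Here α = 1, so p = 2/n is exactly at the triangle threshold p ~ 1/n. Asymptotically E[X] → c³/6 = 2³/6 = 4/3 ≈ 1.33333, a bounded constant. In this regime the triangle count is asymptotically Poisson(c³/6).

E[X] ≈ 1.28718; in regime p = Θ(1/n^{1}) E[X] stays bounded (at the triangle threshold p ~ 1/n).


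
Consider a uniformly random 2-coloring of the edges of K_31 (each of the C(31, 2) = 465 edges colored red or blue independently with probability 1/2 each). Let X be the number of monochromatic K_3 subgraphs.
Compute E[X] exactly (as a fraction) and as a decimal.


Let X = Σ_S X_S over the C(31, 3) = 4495 subsets S of size 3, where X_S = 1 if the K_3 on S is monochromatic.
For a fixed S, the K_3 on S has C(3, 2) = 3 edges. P[all 3 edges red] = (1/2)^3, and likewise for blue, so P[monochromatic] = 2·(1/2)^3 = 2^{1 − 3} = 1/4.
By linearity of expectation: E[X] = C(31, 3) · 2^{1 − 3} = 4495 · 1/4 = 4495/4.
Numerically: E[X] ≈ 1123.750000.

E[X] = C(31,3)·2^(1−C(3,2)) = 4495/4 ≈ 1123.750000.


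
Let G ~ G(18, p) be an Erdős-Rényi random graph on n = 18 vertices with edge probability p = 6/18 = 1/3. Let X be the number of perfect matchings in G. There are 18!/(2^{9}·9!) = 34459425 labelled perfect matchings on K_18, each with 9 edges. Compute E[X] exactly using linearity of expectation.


K_18 has 18!/(2^{9}·9!) = 34459425 labelled perfect matchings.
For each such perfect matching H, let X_H = 1 if all 9 edges of H are present in G. Then P[X_H = 1] = p^{9} = (1/3)^{9} = 1/19683.
Summing the indicators: E[X] = Σ_H E[X_H] = 34459425 · p^{9} = 34459425 · 1/19683 = 425425/243.
Numerically: E[X] ≈ 1750.72.

E[X] = 34459425 · (1/3)^{9} = 425425/243 ≈ 1750.72.


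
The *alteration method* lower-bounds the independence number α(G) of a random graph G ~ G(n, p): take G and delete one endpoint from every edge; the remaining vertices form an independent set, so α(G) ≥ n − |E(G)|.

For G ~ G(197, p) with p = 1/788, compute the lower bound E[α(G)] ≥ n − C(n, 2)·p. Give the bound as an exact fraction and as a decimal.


E[|E(G)|] = C(197, 2)·p = 19306 · (1/788) = 49/2.
E[α(G)] ≥ n − E[|E(G)|] = 197 − 49/2 = 345/2.
Numerically: ≈ 172.500000.
(This is only a lower bound; the true E[α(G)] may be larger.)

E[α(G)] ≥ 345/2 ≈ 172.500000.


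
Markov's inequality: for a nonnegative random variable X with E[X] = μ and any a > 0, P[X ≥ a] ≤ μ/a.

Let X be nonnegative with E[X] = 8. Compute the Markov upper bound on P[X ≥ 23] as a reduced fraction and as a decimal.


μ = E[X] = 8, a = 23.
Markov: P[X ≥ 23] ≤ μ/a = (8)/23 = 8/23.
Numerically: ≈ 0.348.
(Since a = 23 > μ = 8.000, the bound 8/23 is < 1 and informative.)

P[X ≥ 23] ≤ 8/23 ≈ 0.348.


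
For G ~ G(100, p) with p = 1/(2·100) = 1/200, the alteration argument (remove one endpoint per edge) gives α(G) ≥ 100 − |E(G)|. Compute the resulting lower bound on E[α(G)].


E[|E(G)|] = C(100, 2)·p = 4950 · (1/200) = 99/4.
E[α(G)] ≥ n − E[|E(G)|] = 100 − 99/4 = 301/4.
Numerically: ≈ 75.25000.
(This is only a lower bound; the true E[α(G)] may be larger.)

E[α(G)] ≥ 301/4 ≈ 75.25000.


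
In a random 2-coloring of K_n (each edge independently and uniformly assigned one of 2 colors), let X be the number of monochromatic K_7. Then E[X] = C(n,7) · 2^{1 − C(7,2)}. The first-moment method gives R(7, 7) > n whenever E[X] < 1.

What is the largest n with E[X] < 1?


We need C(n, 7) · 2^{1 − 21} < 1, i.e. C(n, 7) < 2^{21 − 1} = 1048576.
Check values of n near the boundary:
  n = 25: C(25, 7) = 480700; 480700 < 1048576? YES
  n = 26: C(26, 7) = 657800; 657800 < 1048576? YES
  n = 27: C(27, 7) = 888030; 888030 < 1048576? YES
  n = 28: C(28, 7) = 1184040; 1184040 < 1048576? NO
  n = 29: C(29, 7) = 1560780; 1560780 < 1048576? NO
  n = 30: C(30, 7) = 2035800; 2035800 < 1048576? NO
The largest n with C(n, 7) < 1048576 is n = 27 (where E[X] = 444015/524288 ≈ 0.847). Hence R(7, 7) > 27, i.e. R(7, 7) ≥ 28.

Largest n = 27; hence R(7, 7) > 27.


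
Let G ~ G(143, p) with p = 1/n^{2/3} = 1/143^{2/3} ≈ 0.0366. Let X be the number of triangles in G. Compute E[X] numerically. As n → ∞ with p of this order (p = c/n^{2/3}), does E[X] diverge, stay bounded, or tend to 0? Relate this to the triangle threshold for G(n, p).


Number of potential triangles: C(143, 3) = 477191.
Each occurs with probability p³ ≈ (0.0366)³ ≈ 4.89021e-05.
By linearity: E[X] = C(143, 3)·p³ ≈ 477191 · 4.89021e-05 ≈ 23.336.
Since α = 2/3 < 1, p = c/n^{2/3} ≫ 1/n is above the triangle threshold p ~ 1/n. Asymptotically E[X] ~ (c³/6)·n^{3(1−α)} = (1³/6)·n^{1} → ∞; triangles are abundant w.h.p.

E[X] ≈ 23.336; in regime p = Θ(1/n^{2/3}) E[X] diverges (above the triangle threshold p ~ 1/n).


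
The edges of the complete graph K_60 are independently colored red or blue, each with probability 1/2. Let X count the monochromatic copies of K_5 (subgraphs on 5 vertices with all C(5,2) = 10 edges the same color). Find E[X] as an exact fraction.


Let X = Σ_S X_S over the C(60, 5) = 5461512 subsets S of size 5, where X_S = 1 if the K_5 on S is monochromatic.
For a fixed S, the K_5 on S has C(5, 2) = 10 edges. P[all 10 edges red] = (1/2)^10, and likewise for blue, so P[monochromatic] = 2·(1/2)^10 = 2^{1 − 10} = 1/512.
By linearity: E[X] = C(60, 5) · 2^{1 − 10} = 5461512 · 1/512 = 682689/64.
Numerically: E[X] ≈ 10667.015625.

E[X] = C(60,5)·2^(1−C(5,2)) = 682689/64 ≈ 10667.015625.


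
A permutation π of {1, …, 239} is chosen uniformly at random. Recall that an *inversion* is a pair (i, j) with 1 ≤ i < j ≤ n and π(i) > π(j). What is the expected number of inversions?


Write X = Σ X_I over the C(239, 2) = 28441 pairs i < j, with X_I the indicator of one inversion.
There are 28441 indicators.
For each fixed pair i < j, the values π(i) and π(j) are two distinct elements of {1, …, 239} in uniformly random order; by symmetry P[π(i) > π(j)] = 1/2.
By linearity: E[X] = 28441 · (1/2) = C(239, 2) · (1/2) = 28441/2 = 28441/2 ≈ 14220.500000.

E[X] = 28441/2 = 14220.500000.


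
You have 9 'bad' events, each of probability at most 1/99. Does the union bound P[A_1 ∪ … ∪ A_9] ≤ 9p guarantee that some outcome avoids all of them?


Union bound: P[∪_{i=1}^{9} A_i] ≤ Σ_i P[A_i] ≤ 9·p = 9·(1/99) = 1/11.
Numerically: 1/11 ≈ 0.091.
Is 1/11 < 1? YES.
Since P[∪ A_i] ≤ 1/11 < 1, the complement has P[∩ A_i^c] ≥ 1 − 1/11 = 10/11 > 0, so some outcome avoids every A_i.

9·p = 1/11 ≈ 0.091; existence CERTIFIED by the union bound.


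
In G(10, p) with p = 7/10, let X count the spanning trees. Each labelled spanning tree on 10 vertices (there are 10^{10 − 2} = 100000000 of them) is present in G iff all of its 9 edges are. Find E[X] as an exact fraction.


K_10 has 10^{10 − 2} = 100000000 labelled spanning trees.
For each such spanning tree H, let X_H = 1 if all 9 edges of H are present in G. Then P[X_H = 1] = p^{9} = (7/10)^{9} = 40353607/1000000000.
Summing the indicators: E[X] = Σ_H E[X_H] = 100000000 · p^{9} = 100000000 · 40353607/1000000000 = 40353607/10.
Numerically: E[X] ≈ 4.0354e+06.

E[X] = 100000000 · (7/10)^{9} = 40353607/10 ≈ 4.0354e+06.


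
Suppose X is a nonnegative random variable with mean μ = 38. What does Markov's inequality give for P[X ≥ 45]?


μ = E[X] = 38, a = 45.
Markov: P[X ≥ 45] ≤ μ/a = (38)/45 = 38/45.
Numerically: ≈ 0.84444.
(Since a = 45 > μ = 38.00000, the bound 38/45 is < 1 and informative.)

P[X ≥ 45] ≤ 38/45 ≈ 0.84444.


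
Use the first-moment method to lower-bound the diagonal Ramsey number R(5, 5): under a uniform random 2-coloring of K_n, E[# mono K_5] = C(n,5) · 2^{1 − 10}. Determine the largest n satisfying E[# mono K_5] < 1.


We need C(n, 5) · 2^{1 − 10} < 1, i.e. C(n, 5) < 2^{10 − 1} = 512.
Check values of n near the boundary:
  n = 8: C(8, 5) = 56; 56 < 512? YES
  n = 9: C(9, 5) = 126; 126 < 512? YES
  n = 10: C(10, 5) = 252; 252 < 512? YES
  n = 11: C(11, 5) = 462; 462 < 512? YES
  n = 12: C(12, 5) = 792; 792 < 512? NO
  n = 13: C(13, 5) = 1287; 1287 < 512? NO
The largest n with C(n, 5) < 512 is n = 11 (where E[X] = 231/256 ≈ 0.90234). Hence R(5, 5) > 11, i.e. R(5, 5) ≥ 12.

Largest n = 11; hence R(5, 5) > 11.


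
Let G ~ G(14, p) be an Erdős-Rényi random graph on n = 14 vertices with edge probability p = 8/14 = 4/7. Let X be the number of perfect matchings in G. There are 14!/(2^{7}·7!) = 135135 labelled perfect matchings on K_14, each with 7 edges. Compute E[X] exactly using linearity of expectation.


K_14 has 14!/(2^{7}·7!) = 135135 labelled perfect matchings.
For each such perfect matching H, let X_H = 1 if all 7 edges of H are present in G. Then P[X_H = 1] = p^{7} = (4/7)^{7} = 16384/823543.
By linearity: E[X] = Σ_H E[X_H] = 135135 · p^{7} = 135135 · 16384/823543 = 316293120/117649.
Numerically: E[X] ≈ 2688.

E[X] = 135135 · (4/7)^{7} = 316293120/117649 ≈ 2688.


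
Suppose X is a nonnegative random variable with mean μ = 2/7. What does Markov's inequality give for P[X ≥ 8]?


μ = E[X] = 2/7, a = 8.
Markov: P[X ≥ 8] ≤ μ/a = (2/7)/8 = 1/28.
Numerically: ≈ 0.036.
(Since a = 8 > μ = 0.286, the bound 1/28 is < 1 and informative.)

P[X ≥ 8] ≤ 1/28 ≈ 0.036.


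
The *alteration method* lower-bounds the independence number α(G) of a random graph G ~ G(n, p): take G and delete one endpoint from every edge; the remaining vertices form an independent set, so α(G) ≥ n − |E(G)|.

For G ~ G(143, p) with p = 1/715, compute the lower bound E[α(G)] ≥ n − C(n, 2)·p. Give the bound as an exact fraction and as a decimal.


E[|E(G)|] = C(143, 2)·p = 10153 · (1/715) = 71/5.
E[α(G)] ≥ n − E[|E(G)|] = 143 − 71/5 = 644/5.
Numerically: ≈ 128.800000.
(This is only a lower bound; the true E[α(G)] may be larger.)

E[α(G)] ≥ 644/5 ≈ 128.800000.


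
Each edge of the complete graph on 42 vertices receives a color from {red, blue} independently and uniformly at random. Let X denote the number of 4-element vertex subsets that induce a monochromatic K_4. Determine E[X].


Let X = Σ_S X_S over the C(42, 4) = 111930 subsets S of size 4, where X_S = 1 if the K_4 on S is monochromatic.
For a fixed S, the K_4 on S has C(4, 2) = 6 edges. P[all 6 edges red] = (1/2)^6, and likewise for blue, so P[monochromatic] = 2·(1/2)^6 = 2^{1 − 6} = 1/32.
Summing: E[X] = C(42, 4) · 2^{1 − 6} = 111930 · 1/32 = 55965/16.
Numerically: E[X] ≈ 3497.812500.

E[X] = C(42,4)·2^(1−C(4,2)) = 55965/16 ≈ 3497.812500.


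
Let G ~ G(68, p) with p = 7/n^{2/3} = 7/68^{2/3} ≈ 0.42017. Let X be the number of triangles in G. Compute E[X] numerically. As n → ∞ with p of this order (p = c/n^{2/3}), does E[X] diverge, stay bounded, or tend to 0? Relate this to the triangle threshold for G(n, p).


Number of potential triangles: C(68, 3) = 50116.
Each occurs with probability p³ ≈ (0.42017)³ ≈ 7.41782007e-02.
By linearity: E[X] = C(68, 3)·p³ ≈ 50116 · 7.41782007e-02 ≈ 3717.514706.
Since α = 2/3 < 1, p = c/n^{2/3} ≫ 1/n is above the triangle threshold p ~ 1/n. Asymptotically E[X] ~ (c³/6)·n^{3(1−α)} = (7³/6)·n^{1} → ∞; triangles are abundant w.h.p.

E[X] ≈ 3717.514706; in regime p = Θ(1/n^{2/3}) E[X] diverges (above the triangle threshold p ~ 1/n).


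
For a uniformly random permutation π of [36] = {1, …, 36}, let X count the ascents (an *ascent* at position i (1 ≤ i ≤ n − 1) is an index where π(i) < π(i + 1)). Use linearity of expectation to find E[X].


Write X = Σ X_I over i = 1, …, 35, with X_I the indicator of one ascent.
There are 35 indicators.
For each fixed i, the pair (π(i), π(i+1)) is a uniformly random ordered pair of distinct values from {1, …, 36}; by symmetry P[π(i) < π(i+1)] = 1/2.
By linearity: E[X] = 35 · (1/2) = (36 − 1) · (1/2) = 35/2 ≈ 17.50000.

E[X] = 35/2 = 17.50000.


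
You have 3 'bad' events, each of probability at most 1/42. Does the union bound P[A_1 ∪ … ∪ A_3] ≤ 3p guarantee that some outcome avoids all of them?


Union bound: P[∪_{i=1}^{3} A_i] ≤ Σ_i P[A_i] ≤ 3·p = 3·(1/42) = 1/14.
Numerically: 1/14 ≈ 0.0714286.
Is 1/14 < 1? YES.
Since P[∪ A_i] ≤ 1/14 < 1, the complement has P[∩ A_i^c] ≥ 1 − 1/14 = 13/14 > 0, so some outcome avoids every A_i.

3·p = 1/14 ≈ 0.0714286; existence CERTIFIED by the union bound.


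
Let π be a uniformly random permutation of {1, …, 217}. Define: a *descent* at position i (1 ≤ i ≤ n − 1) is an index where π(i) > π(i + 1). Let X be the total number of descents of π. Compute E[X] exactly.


Write X = Σ X_I over i = 1, …, 216, with X_I the indicator of one descent.
There are 216 indicators.
For each fixed i, the pair (π(i), π(i+1)) is a uniformly random ordered pair of distinct values from {1, …, 217}; by symmetry P[π(i) > π(i+1)] = 1/2.
By linearity: E[X] = 216 · (1/2) = (217 − 1) · (1/2) = 108 ≈ 108.000.

E[X] = 108 = 108.000.


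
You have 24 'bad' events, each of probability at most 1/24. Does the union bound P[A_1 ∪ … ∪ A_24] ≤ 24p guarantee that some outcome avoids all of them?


Union bound: P[∪_{i=1}^{24} A_i] ≤ Σ_i P[A_i] ≤ 24·p = 24·(1/24) = 1.
Numerically: 1 ≈ 1.0000000.
Is 1 < 1? NO.
Since the bound 1 is ≥ 1, the union bound is uninformative here; it does NOT by itself certify existence.

24·p = 1 ≈ 1.0000000; existence NOT certified by the union bound.


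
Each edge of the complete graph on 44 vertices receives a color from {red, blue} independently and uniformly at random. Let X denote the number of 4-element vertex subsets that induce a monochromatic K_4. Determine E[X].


Let X = Σ_S X_S over the C(44, 4) = 135751 subsets S of size 4, where X_S = 1 if the K_4 on S is monochromatic.
For a fixed S, the K_4 on S has C(4, 2) = 6 edges. P[all 6 edges red] = (1/2)^6, and likewise for blue, so P[monochromatic] = 2·(1/2)^6 = 2^{1 − 6} = 1/32.
By linearity: E[X] = C(44, 4) · 2^{1 − 6} = 135751 · 1/32 = 135751/32.
Numerically: E[X] ≈ 4242.21875.

E[X] = C(44,4)·2^(1−C(4,2)) = 135751/32 ≈ 4242.21875.


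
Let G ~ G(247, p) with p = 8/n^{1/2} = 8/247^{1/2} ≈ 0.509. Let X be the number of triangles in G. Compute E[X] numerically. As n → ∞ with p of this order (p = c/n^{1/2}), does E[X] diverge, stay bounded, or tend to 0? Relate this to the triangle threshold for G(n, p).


Number of potential triangles: C(247, 3) = 2481115.
Each occurs with probability p³ ≈ (0.509)³ ≈ 1.31894e-01.
By linearity: E[X] = C(247, 3)·p³ ≈ 2481115 · 1.31894e-01 ≈ 327243.799.
Since α = 1/2 < 1, p = c/n^{1/2} ≫ 1/n is above the triangle threshold p ~ 1/n. Asymptotically E[X] ~ (c³/6)·n^{3(1−α)} = (8³/6)·n^{1.5} → ∞; triangles are abundant w.h.p.

E[X] ≈ 327243.799; in regime p = Θ(1/n^{1/2}) E[X] diverges (above the triangle threshold p ~ 1/n).


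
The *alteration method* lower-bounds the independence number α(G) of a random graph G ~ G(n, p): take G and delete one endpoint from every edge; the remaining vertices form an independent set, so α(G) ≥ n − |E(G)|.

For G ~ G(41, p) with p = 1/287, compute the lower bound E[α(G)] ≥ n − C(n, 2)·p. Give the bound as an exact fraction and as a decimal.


E[|E(G)|] = C(41, 2)·p = 820 · (1/287) = 20/7.
E[α(G)] ≥ n − E[|E(G)|] = 41 − 20/7 = 267/7.
Numerically: ≈ 38.1429.
(This is only a lower bound; the true E[α(G)] may be larger.)

E[α(G)] ≥ 267/7 ≈ 38.1429.


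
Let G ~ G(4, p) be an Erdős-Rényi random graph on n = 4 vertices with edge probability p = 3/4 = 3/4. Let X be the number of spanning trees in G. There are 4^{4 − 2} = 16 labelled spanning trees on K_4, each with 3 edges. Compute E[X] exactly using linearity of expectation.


K_4 has 4^{4 − 2} = 16 labelled spanning trees.
For each such spanning tree H, let X_H = 1 if all 3 edges of H are present in G. Then P[X_H = 1] = p^{3} = (3/4)^{3} = 27/64.
By linearity of expectation: E[X] = Σ_H E[X_H] = 16 · p^{3} = 16 · 27/64 = 27/4.
Numerically: E[X] ≈ 6.75.

E[X] = 16 · (3/4)^{3} = 27/4 ≈ 6.75.


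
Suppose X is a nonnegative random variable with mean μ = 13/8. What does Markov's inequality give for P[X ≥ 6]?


μ = E[X] = 13/8, a = 6.
Markov: P[X ≥ 6] ≤ μ/a = (13/8)/6 = 13/48.
Numerically: ≈ 0.27083.
(Since a = 6 > μ = 1.62500, the bound 13/48 is < 1 and informative.)

P[X ≥ 6] ≤ 13/48 ≈ 0.27083.


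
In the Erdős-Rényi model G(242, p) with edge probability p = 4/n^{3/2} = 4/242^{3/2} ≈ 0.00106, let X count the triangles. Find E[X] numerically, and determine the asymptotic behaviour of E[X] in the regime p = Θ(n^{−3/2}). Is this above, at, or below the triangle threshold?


Number of potential triangles: C(242, 3) = 2332880.
Each occurs with probability p³ ≈ (0.00106)³ ≈ 1.19953e-09.
By linearity: E[X] = C(242, 3)·p³ ≈ 2332880 · 1.19953e-09 ≈ 0.003.
Since α = 3/2 > 1, p = c/n^{3/2} = o(1/n) is below the triangle threshold p ~ 1/n. Asymptotically E[X] ~ (c³/6)·n^{3(1−α)} = (4³/6)·n^{-1.5} → 0, so by Markov's inequality G has no triangles w.h.p.

E[X] ≈ 0.003; in regime p = Θ(1/n^{3/2}) E[X] tends to 0 (below the triangle threshold p ~ 1/n).


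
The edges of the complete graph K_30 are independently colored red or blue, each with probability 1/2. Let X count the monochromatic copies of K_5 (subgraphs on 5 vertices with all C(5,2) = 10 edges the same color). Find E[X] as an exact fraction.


Let X = Σ_S X_S over the C(30, 5) = 142506 subsets S of size 5, where X_S = 1 if the K_5 on S is monochromatic.
For a fixed S, the K_5 on S has C(5, 2) = 10 edges. P[all 10 edges red] = (1/2)^10, and likewise for blue, so P[monochromatic] = 2·(1/2)^10 = 2^{1 − 10} = 1/512.
By linearity of expectation: E[X] = C(30, 5) · 2^{1 − 10} = 142506 · 1/512 = 71253/256.
Numerically: E[X] ≈ 278.332031.

E[X] = C(30,5)·2^(1−C(5,2)) = 71253/256 ≈ 278.332031.


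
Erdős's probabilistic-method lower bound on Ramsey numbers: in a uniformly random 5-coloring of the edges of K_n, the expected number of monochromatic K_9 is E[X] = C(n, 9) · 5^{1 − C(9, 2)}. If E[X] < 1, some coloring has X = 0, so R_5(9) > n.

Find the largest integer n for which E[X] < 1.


We need C(n, 9) · 5^{1 − 36} < 1, i.e. C(n, 9) < 5^{36 − 1} = 2910383045673370361328125.
Check values of n near the boundary:
  n = 2169: C(2169, 9) = 2879753360044504243499683; 2879753360044504243499683 < 2910383045673370361328125? YES
  n = 2170: C(2170, 9) = 2891746779868845075610510; 2891746779868845075610510 < 2910383045673370361328125? YES
  n = 2171: C(2171, 9) = 2903784578674959601827205; 2903784578674959601827205 < 2910383045673370361328125? YES
  n = 2172: C(2172, 9) = 2915866900084148060642020; 2915866900084148060642020 < 2910383045673370361328125? NO
The largest n with C(n, 9) < 2910383045673370361328125 is n = 2171 (where E[X] = 580756915734991920365441/582076609134674072265625 ≈ 0.997733). Hence R_5(9) > 2171, i.e. R_5(9) ≥ 2172.

Largest n = 2171; hence R_5(9) > 2171.


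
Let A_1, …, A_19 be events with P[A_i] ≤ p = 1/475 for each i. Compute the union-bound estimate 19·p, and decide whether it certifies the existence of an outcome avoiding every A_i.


Union bound: P[∪_{i=1}^{19} A_i] ≤ Σ_i P[A_i] ≤ 19·p = 19·(1/475) = 1/25.
Numerically: 1/25 ≈ 0.040000.
Is 1/25 < 1? YES.
Since P[∪ A_i] ≤ 1/25 < 1, the complement has P[∩ A_i^c] ≥ 1 − 1/25 = 24/25 > 0, so some outcome avoids every A_i.

19·p = 1/25 ≈ 0.040000; existence CERTIFIED by the union bound.


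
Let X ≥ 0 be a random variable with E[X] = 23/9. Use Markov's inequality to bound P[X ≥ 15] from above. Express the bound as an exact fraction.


μ = E[X] = 23/9, a = 15.
Markov: P[X ≥ 15] ≤ μ/a = (23/9)/15 = 23/135.
Numerically: ≈ 0.1704.
(Since a = 15 > μ = 2.5556, the bound 23/135 is < 1 and informative.)

P[X ≥ 15] ≤ 23/135 ≈ 0.1704.


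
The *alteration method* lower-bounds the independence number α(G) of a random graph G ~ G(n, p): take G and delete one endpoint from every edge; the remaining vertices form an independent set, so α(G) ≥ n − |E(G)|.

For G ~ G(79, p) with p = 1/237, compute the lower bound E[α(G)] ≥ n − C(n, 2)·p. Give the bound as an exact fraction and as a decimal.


E[|E(G)|] = C(79, 2)·p = 3081 · (1/237) = 13.
E[α(G)] ≥ n − E[|E(G)|] = 79 − 13 = 66.
Numerically: ≈ 66.0000.
(This is only a lower bound; the true E[α(G)] may be larger.)

E[α(G)] ≥ 66 ≈ 66.0000.


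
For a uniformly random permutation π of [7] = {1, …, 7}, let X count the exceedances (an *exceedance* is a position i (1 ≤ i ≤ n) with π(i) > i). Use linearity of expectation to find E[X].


Write X = Σ_{i=1}^{7} X_i, where X_i = 1_{π(i) > i}.
For each fixed i, π(i) is uniform over {1, …, 7} (marginal of a uniform permutation), so P[π(i) > i] = (n − i)/n. Summing: Σ_{i=1}^{7} (n − i)/n = (0 + 1 + … + 6)/7 = 7(7 − 1)/(2·7) = (7 − 1)/2.
Hence E[X] = Σ_{i=1}^{7} (7 − i)/7 = 3 ≈ 3.000000.

E[X] = 3 = 3.000000.


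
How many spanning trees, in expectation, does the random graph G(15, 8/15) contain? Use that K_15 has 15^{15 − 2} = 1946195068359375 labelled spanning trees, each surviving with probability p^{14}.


K_15 has 15^{15 − 2} = 1946195068359375 labelled spanning trees.
For each such spanning tree H, let X_H = 1 if all 14 edges of H are present in G. Then P[X_H = 1] = p^{14} = (8/15)^{14} = 4398046511104/29192926025390625.
By linearity: E[X] = Σ_H E[X_H] = 1946195068359375 · p^{14} = 1946195068359375 · 4398046511104/29192926025390625 = 4398046511104/15.
Numerically: E[X] ≈ 2.932e+11.

E[X] = 1946195068359375 · (8/15)^{14} = 4398046511104/15 ≈ 2.932e+11.


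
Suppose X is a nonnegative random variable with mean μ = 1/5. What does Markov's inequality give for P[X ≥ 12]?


μ = E[X] = 1/5, a = 12.
Markov: P[X ≥ 12] ≤ μ/a = (1/5)/12 = 1/60.
Numerically: ≈ 0.017.
(Since a = 12 > μ = 0.200, the bound 1/60 is < 1 and informative.)

P[X ≥ 12] ≤ 1/60 ≈ 0.017.


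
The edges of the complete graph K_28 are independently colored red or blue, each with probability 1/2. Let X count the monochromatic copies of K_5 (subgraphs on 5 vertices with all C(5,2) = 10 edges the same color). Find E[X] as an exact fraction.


Let X = Σ_S X_S over the C(28, 5) = 98280 subsets S of size 5, where X_S = 1 if the K_5 on S is monochromatic.
For a fixed S, the K_5 on S has C(5, 2) = 10 edges. P[all 10 edges red] = (1/2)^10, and likewise for blue, so P[monochromatic] = 2·(1/2)^10 = 2^{1 − 10} = 1/512.
By linearity of expectation: E[X] = C(28, 5) · 2^{1 − 10} = 98280 · 1/512 = 12285/64.
Numerically: E[X] ≈ 191.953125.

E[X] = C(28,5)·2^(1−C(5,2)) = 12285/64 ≈ 191.953125.


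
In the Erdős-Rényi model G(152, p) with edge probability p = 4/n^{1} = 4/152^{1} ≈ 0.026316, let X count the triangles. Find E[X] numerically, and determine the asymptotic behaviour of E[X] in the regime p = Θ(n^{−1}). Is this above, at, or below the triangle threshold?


Number of potential triangles: C(152, 3) = 573800.
Each occurs with probability p³ ≈ (0.026316)³ ≈ 1.8224231e-05.
By linearity: E[X] = C(152, 3)·p³ ≈ 573800 · 1.8224231e-05 ≈ 10.45706.
Here α = 1, so p = 4/n is exactly at the triangle threshold p ~ 1/n. Asymptotically E[X] → c³/6 = 4³/6 = 32/3 ≈ 10.66667, a bounded constant. In this regime the triangle count is asymptotically Poisson(c³/6).

E[X] ≈ 10.45706; in regime p = Θ(1/n^{1}) E[X] stays bounded (at the triangle threshold p ~ 1/n).


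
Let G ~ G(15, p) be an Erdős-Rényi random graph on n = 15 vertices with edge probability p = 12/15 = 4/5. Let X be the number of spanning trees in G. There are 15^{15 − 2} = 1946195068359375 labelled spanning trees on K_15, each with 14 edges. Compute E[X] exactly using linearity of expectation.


K_15 has 15^{15 − 2} = 1946195068359375 labelled spanning trees.
For each such spanning tree H, let X_H = 1 if all 14 edges of H are present in G. Then P[X_H = 1] = p^{14} = (4/5)^{14} = 268435456/6103515625.
Summing the indicators: E[X] = Σ_H E[X_H] = 1946195068359375 · p^{14} = 1946195068359375 · 268435456/6103515625 = 427972821516288/5.
Numerically: E[X] ≈ 8.559e+13.

E[X] = 1946195068359375 · (4/5)^{14} = 427972821516288/5 ≈ 8.559e+13.


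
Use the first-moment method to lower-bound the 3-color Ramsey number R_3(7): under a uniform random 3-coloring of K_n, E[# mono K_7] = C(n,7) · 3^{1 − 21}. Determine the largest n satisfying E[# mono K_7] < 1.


We need C(n, 7) · 3^{1 − 21} < 1, i.e. C(n, 7) < 3^{21 − 1} = 3486784401.
Check values of n near the boundary:
  n = 78: C(78, 7) = 2641902120; 2641902120 < 3486784401? YES
  n = 79: C(79, 7) = 2898753715; 2898753715 < 3486784401? YES
  n = 80: C(80, 7) = 3176716400; 3176716400 < 3486784401? YES
  n = 81: C(81, 7) = 3477216600; 3477216600 < 3486784401? YES
  n = 82: C(82, 7) = 3801756816; 3801756816 < 3486784401? NO
The largest n with C(n, 7) < 3486784401 is n = 81 (where E[X] = 42928600/43046721 ≈ 0.99726). Hence R_3(7) > 81, i.e. R_3(7) ≥ 82.

Largest n = 81; hence R_3(7) > 81.


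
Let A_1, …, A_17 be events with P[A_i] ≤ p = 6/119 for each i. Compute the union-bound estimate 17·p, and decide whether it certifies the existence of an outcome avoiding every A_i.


Union bound: P[∪_{i=1}^{17} A_i] ≤ Σ_i P[A_i] ≤ 17·p = 17·(6/119) = 6/7.
Numerically: 6/7 ≈ 0.85714.
Is 6/7 < 1? YES.
Since P[∪ A_i] ≤ 6/7 < 1, the complement has P[∩ A_i^c] ≥ 1 − 6/7 = 1/7 > 0, so some outcome avoids every A_i.

17·p = 6/7 ≈ 0.85714; existence CERTIFIED by the union bound.


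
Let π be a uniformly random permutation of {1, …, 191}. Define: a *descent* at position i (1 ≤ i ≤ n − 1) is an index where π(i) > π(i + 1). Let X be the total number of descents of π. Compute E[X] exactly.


Write X = Σ X_I over i = 1, …, 190, with X_I the indicator of one descent.
There are 190 indicators.
For each fixed i, the pair (π(i), π(i+1)) is a uniformly random ordered pair of distinct values from {1, …, 191}; by symmetry P[π(i) > π(i+1)] = 1/2.
By linearity: E[X] = 190 · (1/2) = (191 − 1) · (1/2) = 95 ≈ 95.000.

E[X] = 95 = 95.000.
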